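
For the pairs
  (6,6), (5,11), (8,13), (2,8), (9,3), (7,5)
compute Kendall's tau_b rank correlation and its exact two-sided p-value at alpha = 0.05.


Step 1: Enumerate the 15 unordered pairs (i,j) with i<j and classify each by sign(x_j-x_i) * sign(y_j-y_i).
  (1,2):dx=-1,dy=+5->D; (1,3):dx=+2,dy=+7->C; (1,4):dx=-4,dy=+2->D; (1,5):dx=+3,dy=-3->D
  (1,6):dx=+1,dy=-1->D; (2,3):dx=+3,dy=+2->C; (2,4):dx=-3,dy=-3->C; (2,5):dx=+4,dy=-8->D
  (2,6):dx=+2,dy=-6->D; (3,4):dx=-6,dy=-5->C; (3,5):dx=+1,dy=-10->D; (3,6):dx=-1,dy=-8->C
  (4,5):dx=+7,dy=-5->D; (4,6):dx=+5,dy=-3->D; (5,6):dx=-2,dy=+2->D
Step 2: C = 5, D = 10, total pairs = 15.
Step 3: tau = (C - D)/(n(n-1)/2) = (5 - 10)/15 = -0.333333.
Step 4: Exact two-sided p-value (enumerate n! = 720 permutations of y under H0): p = 0.469444.
Step 5: alpha = 0.05. fail to reject H0.

tau_b = -0.3333 (C=5, D=10), p = 0.469444, fail to reject H0.


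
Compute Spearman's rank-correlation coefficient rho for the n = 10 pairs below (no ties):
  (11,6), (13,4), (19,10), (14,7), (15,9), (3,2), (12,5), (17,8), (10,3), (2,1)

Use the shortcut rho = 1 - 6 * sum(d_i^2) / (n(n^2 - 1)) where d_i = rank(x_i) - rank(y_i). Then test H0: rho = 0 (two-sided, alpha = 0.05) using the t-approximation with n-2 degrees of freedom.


Step 1: Rank x and y separately (midranks; no ties here).
rank(x): 11->4, 13->6, 19->10, 14->7, 15->8, 3->2, 12->5, 17->9, 10->3, 2->1
rank(y): 6->6, 4->4, 10->10, 7->7, 9->9, 2->2, 5->5, 8->8, 3->3, 1->1
Step 2: d_i = R_x(i) - R_y(i); compute d_i^2.
  (4-6)^2=4, (6-4)^2=4, (10-10)^2=0, (7-7)^2=0, (8-9)^2=1, (2-2)^2=0, (5-5)^2=0, (9-8)^2=1, (3-3)^2=0, (1-1)^2=0
sum(d^2) = 10.
Step 3: rho = 1 - 6*10 / (10*(10^2 - 1)) = 1 - 60/990 = 0.939394.
Step 4: Under H0, t = rho * sqrt((n-2)/(1-rho^2)) = 7.7500 ~ t(8).
Step 5: Two-sided p-value from the t-distribution with 8 df = 0.000055.
Step 6: alpha = 0.05. reject H0.

rho = 0.9394, p = 0.000055, reject H0 at alpha = 0.05.


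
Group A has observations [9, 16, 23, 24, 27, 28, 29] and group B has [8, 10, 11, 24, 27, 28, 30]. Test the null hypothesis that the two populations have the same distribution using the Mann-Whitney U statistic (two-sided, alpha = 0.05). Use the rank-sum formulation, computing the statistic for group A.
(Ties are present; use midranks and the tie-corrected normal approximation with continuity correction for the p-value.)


Step 1: Combine and sort all 14 observations; assign midranks.
sorted (value, group): (8,Y), (9,X), (10,Y), (11,Y), (16,X), (23,X), (24,X), (24,Y), (27,X), (27,Y), (28,X), (28,Y), (29,X), (30,Y)
ranks: 8->1, 9->2, 10->3, 11->4, 16->5, 23->6, 24->7.5, 24->7.5, 27->9.5, 27->9.5, 28->11.5, 28->11.5, 29->13, 30->14
Step 2: Rank sum for X: R1 = 2 + 5 + 6 + 7.5 + 9.5 + 11.5 + 13 = 54.5.
Step 3: U_X = R1 - n1(n1+1)/2 = 54.5 - 7*8/2 = 54.5 - 28 = 26.5.
       U_Y = n1*n2 - U_X = 49 - 26.5 = 22.5.
Step 4: Ties are present, so use the tie-corrected normal approximation (with continuity correction) for the p-value.
Step 5: p-value = 0.847509; compare to alpha = 0.05. fail to reject H0.

U_X = 26.5, p = 0.847509, fail to reject H0 at alpha = 0.05.


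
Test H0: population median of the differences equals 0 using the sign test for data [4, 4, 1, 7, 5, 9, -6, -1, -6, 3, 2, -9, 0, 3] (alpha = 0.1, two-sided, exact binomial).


Step 1: Discard zero differences. Original n = 14; n_eff = number of nonzero differences = 13.
Nonzero differences (with sign): +4, +4, +1, +7, +5, +9, -6, -1, -6, +3, +2, -9, +3
Step 2: Count signs: positive = 9, negative = 4.
Step 3: Under H0: P(positive) = 0.5, so the number of positives S ~ Bin(13, 0.5).
Step 4: Two-sided exact p-value = sum of Bin(13,0.5) probabilities at or below the observed probability = 0.266846.
Step 5: alpha = 0.1. fail to reject H0.

n_eff = 13, pos = 9, neg = 4, p = 0.266846, fail to reject H0.


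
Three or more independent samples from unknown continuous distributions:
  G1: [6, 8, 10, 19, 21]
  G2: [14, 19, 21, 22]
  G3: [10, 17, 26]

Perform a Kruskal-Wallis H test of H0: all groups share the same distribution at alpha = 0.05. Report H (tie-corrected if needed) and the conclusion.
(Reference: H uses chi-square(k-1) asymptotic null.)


Step 1: Combine all N = 12 observations and assign midranks.
sorted (value, group, rank): (6,G1,1), (8,G1,2), (10,G1,3.5), (10,G3,3.5), (14,G2,5), (17,G3,6), (19,G1,7.5), (19,G2,7.5), (21,G1,9.5), (21,G2,9.5), (22,G2,11), (26,G3,12)
Step 2: Sum ranks within each group.
R_1 = 23.5 (n_1 = 5)
R_2 = 33 (n_2 = 4)
R_3 = 21.5 (n_3 = 3)
Step 3: H = 12/(N(N+1)) * sum(R_i^2/n_i) - 3(N+1)
     = 12/(12*13) * (23.5^2/5 + 33^2/4 + 21.5^2/3) - 3*13
     = 0.076923 * 536.783 - 39
     = 2.291026.
Step 4: Ties present; correction factor C = 1 - 18/(12^3 - 12) = 0.989510. Corrected H = 2.291026 / 0.989510 = 2.315312.
Step 5: Under H0, H ~ chi^2(2); p-value = 0.314222.
Step 6: alpha = 0.05. fail to reject H0.

H = 2.3153, df = 2, p = 0.314222, fail to reject H0.


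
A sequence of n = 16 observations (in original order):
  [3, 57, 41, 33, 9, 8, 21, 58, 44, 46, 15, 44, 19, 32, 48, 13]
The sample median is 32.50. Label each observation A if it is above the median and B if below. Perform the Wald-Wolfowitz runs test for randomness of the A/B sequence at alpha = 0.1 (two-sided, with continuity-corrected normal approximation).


Step 1: Compute median = 32.50; label A = above, B = below.
Labels in order: BAAABBBAAABABBAB  (n_A = 8, n_B = 8)
Step 2: Count runs R = 9.
Step 3: Under H0 (random ordering), E[R] = 2*n_A*n_B/(n_A+n_B) + 1 = 2*8*8/16 + 1 = 9.0000.
        Var[R] = 2*n_A*n_B*(2*n_A*n_B - n_A - n_B) / ((n_A+n_B)^2 * (n_A+n_B-1)) = 14336/3840 = 3.7333.
        SD[R] = 1.9322.
Step 4: R = E[R], so z = 0 with no continuity correction.
Step 5: Two-sided p-value via normal approximation = 2*(1 - Phi(|z|)) = 1.000000.
Step 6: alpha = 0.1. fail to reject H0.

R = 9, z = 0.0000, p = 1.000000, fail to reject H0.


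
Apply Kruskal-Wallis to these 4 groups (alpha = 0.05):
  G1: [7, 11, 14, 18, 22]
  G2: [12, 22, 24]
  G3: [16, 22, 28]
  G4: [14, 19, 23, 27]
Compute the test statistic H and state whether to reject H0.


Step 1: Combine all N = 15 observations and assign midranks.
sorted (value, group, rank): (7,G1,1), (11,G1,2), (12,G2,3), (14,G1,4.5), (14,G4,4.5), (16,G3,6), (18,G1,7), (19,G4,8), (22,G1,10), (22,G2,10), (22,G3,10), (23,G4,12), (24,G2,13), (27,G4,14), (28,G3,15)
Step 2: Sum ranks within each group.
R_1 = 24.5 (n_1 = 5)
R_2 = 26 (n_2 = 3)
R_3 = 31 (n_3 = 3)
R_4 = 38.5 (n_4 = 4)
Step 3: H = 12/(N(N+1)) * sum(R_i^2/n_i) - 3(N+1)
     = 12/(15*16) * (24.5^2/5 + 26^2/3 + 31^2/3 + 38.5^2/4) - 3*16
     = 0.050000 * 1036.28 - 48
     = 3.813958.
Step 4: Ties present; correction factor C = 1 - 30/(15^3 - 15) = 0.991071. Corrected H = 3.813958 / 0.991071 = 3.848318.
Step 5: Under H0, H ~ chi^2(3); p-value = 0.278316.
Step 6: alpha = 0.05. fail to reject H0.

H = 3.8483, df = 3, p = 0.278316, fail to reject H0.


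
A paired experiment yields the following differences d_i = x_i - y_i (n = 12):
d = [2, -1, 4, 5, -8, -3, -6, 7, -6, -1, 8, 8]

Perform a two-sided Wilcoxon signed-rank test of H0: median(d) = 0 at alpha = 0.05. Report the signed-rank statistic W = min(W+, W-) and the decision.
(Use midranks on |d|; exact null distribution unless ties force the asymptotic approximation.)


Step 1: Drop any zero differences (none here) and take |d_i|.
|d| = [2, 1, 4, 5, 8, 3, 6, 7, 6, 1, 8, 8]
Step 2: Midrank |d_i| (ties get averaged ranks).
ranks: |2|->3, |1|->1.5, |4|->5, |5|->6, |8|->11, |3|->4, |6|->7.5, |7|->9, |6|->7.5, |1|->1.5, |8|->11, |8|->11
Step 3: Attach original signs; sum ranks with positive sign and with negative sign.
W+ = 3 + 5 + 6 + 9 + 11 + 11 = 45
W- = 1.5 + 11 + 4 + 7.5 + 7.5 + 1.5 = 33
(Check: W+ + W- = 78 should equal n(n+1)/2 = 78.)
Step 4: Test statistic W = min(W+, W-) = 33.
Step 5: Ties in |d|, so use the tie-corrected normal approximation.
        E[W] = n(n+1)/4 = 12*13/4 = 39.
        Tie groups: |d|=1 (t=2), |d|=6 (t=2), |d|=8 (t=3); sum(t^3 - t) = 36.
        Var[W] = n(n+1)(2n+1)/24 - sum(t^3-t)/48 = 3900/24 - 36/48 = 161.75.
        z = (W - E[W]) / sqrt(Var[W]) = (33 - 39) / 12.7181 = -0.4718.
        Two-sided p = 2*Phi(z) = 0.637092.
Step 6: alpha = 0.05. fail to reject H0.

W+ = 45, W- = 33, W = min = 33, p = 0.637092, fail to reject H0.


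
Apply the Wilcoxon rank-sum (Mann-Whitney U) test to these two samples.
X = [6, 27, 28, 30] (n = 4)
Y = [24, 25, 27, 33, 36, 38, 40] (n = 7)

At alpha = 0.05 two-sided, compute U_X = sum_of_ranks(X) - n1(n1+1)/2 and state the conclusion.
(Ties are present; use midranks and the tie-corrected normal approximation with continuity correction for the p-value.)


Step 1: Combine and sort all 11 observations; assign midranks.
sorted (value, group): (6,X), (24,Y), (25,Y), (27,X), (27,Y), (28,X), (30,X), (33,Y), (36,Y), (38,Y), (40,Y)
ranks: 6->1, 24->2, 25->3, 27->4.5, 27->4.5, 28->6, 30->7, 33->8, 36->9, 38->10, 40->11
Step 2: Rank sum for X: R1 = 1 + 4.5 + 6 + 7 = 18.5.
Step 3: U_X = R1 - n1(n1+1)/2 = 18.5 - 4*5/2 = 18.5 - 10 = 8.5.
       U_Y = n1*n2 - U_X = 28 - 8.5 = 19.5.
Step 4: Ties are present, so use the tie-corrected normal approximation (with continuity correction) for the p-value.
Step 5: p-value = 0.343605; compare to alpha = 0.05. fail to reject H0.

U_X = 8.5, p = 0.343605, fail to reject H0 at alpha = 0.05.


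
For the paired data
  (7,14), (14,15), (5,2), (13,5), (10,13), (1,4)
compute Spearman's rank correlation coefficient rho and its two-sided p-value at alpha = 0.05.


Step 1: Rank x and y separately (midranks; no ties here).
rank(x): 7->3, 14->6, 5->2, 13->5, 10->4, 1->1
rank(y): 14->5, 15->6, 2->1, 5->3, 13->4, 4->2
Step 2: d_i = R_x(i) - R_y(i); compute d_i^2.
  (3-5)^2=4, (6-6)^2=0, (2-1)^2=1, (5-3)^2=4, (4-4)^2=0, (1-2)^2=1
sum(d^2) = 10.
Step 3: rho = 1 - 6*10 / (6*(6^2 - 1)) = 1 - 60/210 = 0.714286.
Step 4: Under H0, t = rho * sqrt((n-2)/(1-rho^2)) = 2.0412 ~ t(4).
Step 5: Two-sided p-value from the t-distribution with 4 df = 0.110787.
Step 6: alpha = 0.05. fail to reject H0.

rho = 0.7143, p = 0.110787, fail to reject H0 at alpha = 0.05.


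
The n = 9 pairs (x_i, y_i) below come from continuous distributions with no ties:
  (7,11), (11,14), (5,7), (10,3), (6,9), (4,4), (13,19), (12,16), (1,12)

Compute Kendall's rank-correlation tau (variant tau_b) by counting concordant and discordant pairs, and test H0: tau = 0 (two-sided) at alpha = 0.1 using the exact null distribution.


Step 1: Enumerate the 36 unordered pairs (i,j) with i<j and classify each by sign(x_j-x_i) * sign(y_j-y_i).
  (1,2):dx=+4,dy=+3->C; (1,3):dx=-2,dy=-4->C; (1,4):dx=+3,dy=-8->D; (1,5):dx=-1,dy=-2->C
  (1,6):dx=-3,dy=-7->C; (1,7):dx=+6,dy=+8->C; (1,8):dx=+5,dy=+5->C; (1,9):dx=-6,dy=+1->D
  (2,3):dx=-6,dy=-7->C; (2,4):dx=-1,dy=-11->C; (2,5):dx=-5,dy=-5->C; (2,6):dx=-7,dy=-10->C
  (2,7):dx=+2,dy=+5->C; (2,8):dx=+1,dy=+2->C; (2,9):dx=-10,dy=-2->C; (3,4):dx=+5,dy=-4->D
  (3,5):dx=+1,dy=+2->C; (3,6):dx=-1,dy=-3->C; (3,7):dx=+8,dy=+12->C; (3,8):dx=+7,dy=+9->C
  (3,9):dx=-4,dy=+5->D; (4,5):dx=-4,dy=+6->D; (4,6):dx=-6,dy=+1->D; (4,7):dx=+3,dy=+16->C
  (4,8):dx=+2,dy=+13->C; (4,9):dx=-9,dy=+9->D; (5,6):dx=-2,dy=-5->C; (5,7):dx=+7,dy=+10->C
  (5,8):dx=+6,dy=+7->C; (5,9):dx=-5,dy=+3->D; (6,7):dx=+9,dy=+15->C; (6,8):dx=+8,dy=+12->C
  (6,9):dx=-3,dy=+8->D; (7,8):dx=-1,dy=-3->C; (7,9):dx=-12,dy=-7->C; (8,9):dx=-11,dy=-4->C
Step 2: C = 27, D = 9, total pairs = 36.
Step 3: tau = (C - D)/(n(n-1)/2) = (27 - 9)/36 = 0.500000.
Step 4: Exact two-sided p-value (enumerate n! = 362880 permutations of y under H0): p = 0.075176.
Step 5: alpha = 0.1. reject H0.

tau_b = 0.5000 (C=27, D=9), p = 0.075176, reject H0.


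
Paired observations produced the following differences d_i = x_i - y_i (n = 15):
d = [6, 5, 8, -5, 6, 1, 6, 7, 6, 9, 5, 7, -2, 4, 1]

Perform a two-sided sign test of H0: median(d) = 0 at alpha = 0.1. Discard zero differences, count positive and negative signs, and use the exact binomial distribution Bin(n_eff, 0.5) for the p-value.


Step 1: Discard zero differences. Original n = 15; n_eff = number of nonzero differences = 15.
Nonzero differences (with sign): +6, +5, +8, -5, +6, +1, +6, +7, +6, +9, +5, +7, -2, +4, +1
Step 2: Count signs: positive = 13, negative = 2.
Step 3: Under H0: P(positive) = 0.5, so the number of positives S ~ Bin(15, 0.5).
Step 4: Two-sided exact p-value = sum of Bin(15,0.5) probabilities at or below the observed probability = 0.007385.
Step 5: alpha = 0.1. reject H0.

n_eff = 15, pos = 13, neg = 2, p = 0.007385, reject H0.


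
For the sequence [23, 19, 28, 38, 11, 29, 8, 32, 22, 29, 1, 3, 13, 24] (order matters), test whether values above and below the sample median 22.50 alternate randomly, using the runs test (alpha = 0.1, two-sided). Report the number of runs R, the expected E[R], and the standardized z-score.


Step 1: Compute median = 22.50; label A = above, B = below.
Labels in order: ABAABABABABBBA  (n_A = 7, n_B = 7)
Step 2: Count runs R = 11.
Step 3: Under H0 (random ordering), E[R] = 2*n_A*n_B/(n_A+n_B) + 1 = 2*7*7/14 + 1 = 8.0000.
        Var[R] = 2*n_A*n_B*(2*n_A*n_B - n_A - n_B) / ((n_A+n_B)^2 * (n_A+n_B-1)) = 8232/2548 = 3.2308.
        SD[R] = 1.7974.
Step 4: Continuity-corrected z = (R - 0.5 - E[R]) / SD[R] = (11 - 0.5 - 8.0000) / 1.7974 = 1.3909.
Step 5: Two-sided p-value via normal approximation = 2*(1 - Phi(|z|)) = 0.164264.
Step 6: alpha = 0.1. fail to reject H0.

R = 11, z = 1.3909, p = 0.164264, fail to reject H0.


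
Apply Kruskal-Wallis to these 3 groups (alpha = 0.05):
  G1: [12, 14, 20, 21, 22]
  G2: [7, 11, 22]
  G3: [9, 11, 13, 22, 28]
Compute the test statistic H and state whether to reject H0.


Step 1: Combine all N = 13 observations and assign midranks.
sorted (value, group, rank): (7,G2,1), (9,G3,2), (11,G2,3.5), (11,G3,3.5), (12,G1,5), (13,G3,6), (14,G1,7), (20,G1,8), (21,G1,9), (22,G1,11), (22,G2,11), (22,G3,11), (28,G3,13)
Step 2: Sum ranks within each group.
R_1 = 40 (n_1 = 5)
R_2 = 15.5 (n_2 = 3)
R_3 = 35.5 (n_3 = 5)
Step 3: H = 12/(N(N+1)) * sum(R_i^2/n_i) - 3(N+1)
     = 12/(13*14) * (40^2/5 + 15.5^2/3 + 35.5^2/5) - 3*14
     = 0.065934 * 652.133 - 42
     = 0.997802.
Step 4: Ties present; correction factor C = 1 - 30/(13^3 - 13) = 0.986264. Corrected H = 0.997802 / 0.986264 = 1.011699.
Step 5: Under H0, H ~ chi^2(2); p-value = 0.602993.
Step 6: alpha = 0.05. fail to reject H0.

H = 1.0117, df = 2, p = 0.602993, fail to reject H0.


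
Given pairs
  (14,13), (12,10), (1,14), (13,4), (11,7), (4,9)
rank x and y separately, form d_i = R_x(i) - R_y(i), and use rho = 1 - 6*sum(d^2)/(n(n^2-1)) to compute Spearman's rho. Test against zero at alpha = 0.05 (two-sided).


Step 1: Rank x and y separately (midranks; no ties here).
rank(x): 14->6, 12->4, 1->1, 13->5, 11->3, 4->2
rank(y): 13->5, 10->4, 14->6, 4->1, 7->2, 9->3
Step 2: d_i = R_x(i) - R_y(i); compute d_i^2.
  (6-5)^2=1, (4-4)^2=0, (1-6)^2=25, (5-1)^2=16, (3-2)^2=1, (2-3)^2=1
sum(d^2) = 44.
Step 3: rho = 1 - 6*44 / (6*(6^2 - 1)) = 1 - 264/210 = -0.257143.
Step 4: Under H0, t = rho * sqrt((n-2)/(1-rho^2)) = -0.5322 ~ t(4).
Step 5: Two-sided p-value from the t-distribution with 4 df = 0.622787.
Step 6: alpha = 0.05. fail to reject H0.

rho = -0.2571, p = 0.622787, fail to reject H0 at alpha = 0.05.


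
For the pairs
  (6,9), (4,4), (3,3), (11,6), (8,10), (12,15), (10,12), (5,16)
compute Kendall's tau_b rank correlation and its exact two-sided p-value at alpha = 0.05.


Step 1: Enumerate the 28 unordered pairs (i,j) with i<j and classify each by sign(x_j-x_i) * sign(y_j-y_i).
  (1,2):dx=-2,dy=-5->C; (1,3):dx=-3,dy=-6->C; (1,4):dx=+5,dy=-3->D; (1,5):dx=+2,dy=+1->C
  (1,6):dx=+6,dy=+6->C; (1,7):dx=+4,dy=+3->C; (1,8):dx=-1,dy=+7->D; (2,3):dx=-1,dy=-1->C
  (2,4):dx=+7,dy=+2->C; (2,5):dx=+4,dy=+6->C; (2,6):dx=+8,dy=+11->C; (2,7):dx=+6,dy=+8->C
  (2,8):dx=+1,dy=+12->C; (3,4):dx=+8,dy=+3->C; (3,5):dx=+5,dy=+7->C; (3,6):dx=+9,dy=+12->C
  (3,7):dx=+7,dy=+9->C; (3,8):dx=+2,dy=+13->C; (4,5):dx=-3,dy=+4->D; (4,6):dx=+1,dy=+9->C
  (4,7):dx=-1,dy=+6->D; (4,8):dx=-6,dy=+10->D; (5,6):dx=+4,dy=+5->C; (5,7):dx=+2,dy=+2->C
  (5,8):dx=-3,dy=+6->D; (6,7):dx=-2,dy=-3->C; (6,8):dx=-7,dy=+1->D; (7,8):dx=-5,dy=+4->D
Step 2: C = 20, D = 8, total pairs = 28.
Step 3: tau = (C - D)/(n(n-1)/2) = (20 - 8)/28 = 0.428571.
Step 4: Exact two-sided p-value (enumerate n! = 40320 permutations of y under H0): p = 0.178869.
Step 5: alpha = 0.05. fail to reject H0.

tau_b = 0.4286 (C=20, D=8), p = 0.178869, fail to reject H0.


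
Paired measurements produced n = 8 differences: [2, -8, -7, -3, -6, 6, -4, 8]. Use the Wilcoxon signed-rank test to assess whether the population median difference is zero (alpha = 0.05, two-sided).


Step 1: Drop any zero differences (none here) and take |d_i|.
|d| = [2, 8, 7, 3, 6, 6, 4, 8]
Step 2: Midrank |d_i| (ties get averaged ranks).
ranks: |2|->1, |8|->7.5, |7|->6, |3|->2, |6|->4.5, |6|->4.5, |4|->3, |8|->7.5
Step 3: Attach original signs; sum ranks with positive sign and with negative sign.
W+ = 1 + 4.5 + 7.5 = 13
W- = 7.5 + 6 + 2 + 4.5 + 3 = 23
(Check: W+ + W- = 36 should equal n(n+1)/2 = 36.)
Step 4: Test statistic W = min(W+, W-) = 13.
Step 5: Ties in |d|, so use the tie-corrected normal approximation.
        E[W] = n(n+1)/4 = 8*9/4 = 18.
        Tie groups: |d|=6 (t=2), |d|=8 (t=2); sum(t^3 - t) = 12.
        Var[W] = n(n+1)(2n+1)/24 - sum(t^3-t)/48 = 1224/24 - 12/48 = 50.75.
        z = (W - E[W]) / sqrt(Var[W]) = (13 - 18) / 7.1239 = -0.7019.
        Two-sided p = 2*Phi(z) = 0.482765.
Step 6: alpha = 0.05. fail to reject H0.

W+ = 13, W- = 23, W = min = 13, p = 0.482765, fail to reject H0.


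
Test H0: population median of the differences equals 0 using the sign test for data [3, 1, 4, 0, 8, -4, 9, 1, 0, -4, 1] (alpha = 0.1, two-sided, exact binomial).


Step 1: Discard zero differences. Original n = 11; n_eff = number of nonzero differences = 9.
Nonzero differences (with sign): +3, +1, +4, +8, -4, +9, +1, -4, +1
Step 2: Count signs: positive = 7, negative = 2.
Step 3: Under H0: P(positive) = 0.5, so the number of positives S ~ Bin(9, 0.5).
Step 4: Two-sided exact p-value = sum of Bin(9,0.5) probabilities at or below the observed probability = 0.179688.
Step 5: alpha = 0.1. fail to reject H0.

n_eff = 9, pos = 7, neg = 2, p = 0.179688, fail to reject H0.


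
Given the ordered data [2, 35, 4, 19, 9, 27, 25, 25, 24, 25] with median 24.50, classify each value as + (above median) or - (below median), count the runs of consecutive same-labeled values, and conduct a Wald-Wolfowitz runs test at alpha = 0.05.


Step 1: Compute median = 24.50; label A = above, B = below.
Labels in order: BABBBAAABA  (n_A = 5, n_B = 5)
Step 2: Count runs R = 6.
Step 3: Under H0 (random ordering), E[R] = 2*n_A*n_B/(n_A+n_B) + 1 = 2*5*5/10 + 1 = 6.0000.
        Var[R] = 2*n_A*n_B*(2*n_A*n_B - n_A - n_B) / ((n_A+n_B)^2 * (n_A+n_B-1)) = 2000/900 = 2.2222.
        SD[R] = 1.4907.
Step 4: R = E[R], so z = 0 with no continuity correction.
Step 5: Two-sided p-value via normal approximation = 2*(1 - Phi(|z|)) = 1.000000.
Step 6: alpha = 0.05. fail to reject H0.

R = 6, z = 0.0000, p = 1.000000, fail to reject H0.


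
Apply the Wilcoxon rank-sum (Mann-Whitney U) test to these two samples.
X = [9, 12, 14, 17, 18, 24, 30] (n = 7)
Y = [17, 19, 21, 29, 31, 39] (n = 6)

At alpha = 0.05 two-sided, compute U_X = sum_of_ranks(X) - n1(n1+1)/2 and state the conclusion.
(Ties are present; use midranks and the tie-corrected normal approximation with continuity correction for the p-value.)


Step 1: Combine and sort all 13 observations; assign midranks.
sorted (value, group): (9,X), (12,X), (14,X), (17,X), (17,Y), (18,X), (19,Y), (21,Y), (24,X), (29,Y), (30,X), (31,Y), (39,Y)
ranks: 9->1, 12->2, 14->3, 17->4.5, 17->4.5, 18->6, 19->7, 21->8, 24->9, 29->10, 30->11, 31->12, 39->13
Step 2: Rank sum for X: R1 = 1 + 2 + 3 + 4.5 + 6 + 9 + 11 = 36.5.
Step 3: U_X = R1 - n1(n1+1)/2 = 36.5 - 7*8/2 = 36.5 - 28 = 8.5.
       U_Y = n1*n2 - U_X = 42 - 8.5 = 33.5.
Step 4: Ties are present, so use the tie-corrected normal approximation (with continuity correction) for the p-value.
Step 5: p-value = 0.086044; compare to alpha = 0.05. fail to reject H0.

U_X = 8.5, p = 0.086044, fail to reject H0 at alpha = 0.05.


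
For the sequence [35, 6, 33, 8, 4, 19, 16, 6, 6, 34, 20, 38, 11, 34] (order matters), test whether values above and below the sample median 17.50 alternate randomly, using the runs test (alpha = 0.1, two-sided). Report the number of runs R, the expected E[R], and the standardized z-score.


Step 1: Compute median = 17.50; label A = above, B = below.
Labels in order: ABABBABBBAAABA  (n_A = 7, n_B = 7)
Step 2: Count runs R = 9.
Step 3: Under H0 (random ordering), E[R] = 2*n_A*n_B/(n_A+n_B) + 1 = 2*7*7/14 + 1 = 8.0000.
        Var[R] = 2*n_A*n_B*(2*n_A*n_B - n_A - n_B) / ((n_A+n_B)^2 * (n_A+n_B-1)) = 8232/2548 = 3.2308.
        SD[R] = 1.7974.
Step 4: Continuity-corrected z = (R - 0.5 - E[R]) / SD[R] = (9 - 0.5 - 8.0000) / 1.7974 = 0.2782.
Step 5: Two-sided p-value via normal approximation = 2*(1 - Phi(|z|)) = 0.780879.
Step 6: alpha = 0.1. fail to reject H0.

R = 9, z = 0.2782, p = 0.780879, fail to reject H0.


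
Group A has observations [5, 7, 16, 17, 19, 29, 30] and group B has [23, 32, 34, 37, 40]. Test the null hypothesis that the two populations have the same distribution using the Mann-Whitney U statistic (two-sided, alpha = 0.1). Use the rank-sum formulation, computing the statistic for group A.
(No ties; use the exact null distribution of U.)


Step 1: Combine and sort all 12 observations; assign midranks.
sorted (value, group): (5,X), (7,X), (16,X), (17,X), (19,X), (23,Y), (29,X), (30,X), (32,Y), (34,Y), (37,Y), (40,Y)
ranks: 5->1, 7->2, 16->3, 17->4, 19->5, 23->6, 29->7, 30->8, 32->9, 34->10, 37->11, 40->12
Step 2: Rank sum for X: R1 = 1 + 2 + 3 + 4 + 5 + 7 + 8 = 30.
Step 3: U_X = R1 - n1(n1+1)/2 = 30 - 7*8/2 = 30 - 28 = 2.
       U_Y = n1*n2 - U_X = 35 - 2 = 33.
Step 4: No ties, so the exact null distribution of U (based on enumerating the C(12,7) = 792 equally likely rank assignments) gives the two-sided p-value.
Step 5: p-value = 0.010101; compare to alpha = 0.1. reject H0.

U_X = 2, p = 0.010101, reject H0 at alpha = 0.1.


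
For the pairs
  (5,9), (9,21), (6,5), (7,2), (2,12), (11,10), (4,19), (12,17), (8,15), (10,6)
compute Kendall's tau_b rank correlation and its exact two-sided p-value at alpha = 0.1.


Step 1: Enumerate the 45 unordered pairs (i,j) with i<j and classify each by sign(x_j-x_i) * sign(y_j-y_i).
  (1,2):dx=+4,dy=+12->C; (1,3):dx=+1,dy=-4->D; (1,4):dx=+2,dy=-7->D; (1,5):dx=-3,dy=+3->D
  (1,6):dx=+6,dy=+1->C; (1,7):dx=-1,dy=+10->D; (1,8):dx=+7,dy=+8->C; (1,9):dx=+3,dy=+6->C
  (1,10):dx=+5,dy=-3->D; (2,3):dx=-3,dy=-16->C; (2,4):dx=-2,dy=-19->C; (2,5):dx=-7,dy=-9->C
  (2,6):dx=+2,dy=-11->D; (2,7):dx=-5,dy=-2->C; (2,8):dx=+3,dy=-4->D; (2,9):dx=-1,dy=-6->C
  (2,10):dx=+1,dy=-15->D; (3,4):dx=+1,dy=-3->D; (3,5):dx=-4,dy=+7->D; (3,6):dx=+5,dy=+5->C
  (3,7):dx=-2,dy=+14->D; (3,8):dx=+6,dy=+12->C; (3,9):dx=+2,dy=+10->C; (3,10):dx=+4,dy=+1->C
  (4,5):dx=-5,dy=+10->D; (4,6):dx=+4,dy=+8->C; (4,7):dx=-3,dy=+17->D; (4,8):dx=+5,dy=+15->C
  (4,9):dx=+1,dy=+13->C; (4,10):dx=+3,dy=+4->C; (5,6):dx=+9,dy=-2->D; (5,7):dx=+2,dy=+7->C
  (5,8):dx=+10,dy=+5->C; (5,9):dx=+6,dy=+3->C; (5,10):dx=+8,dy=-6->D; (6,7):dx=-7,dy=+9->D
  (6,8):dx=+1,dy=+7->C; (6,9):dx=-3,dy=+5->D; (6,10):dx=-1,dy=-4->C; (7,8):dx=+8,dy=-2->D
  (7,9):dx=+4,dy=-4->D; (7,10):dx=+6,dy=-13->D; (8,9):dx=-4,dy=-2->C; (8,10):dx=-2,dy=-11->C
  (9,10):dx=+2,dy=-9->D
Step 2: C = 24, D = 21, total pairs = 45.
Step 3: tau = (C - D)/(n(n-1)/2) = (24 - 21)/45 = 0.066667.
Step 4: Exact two-sided p-value (enumerate n! = 3628800 permutations of y under H0): p = 0.861801.
Step 5: alpha = 0.1. fail to reject H0.

tau_b = 0.0667 (C=24, D=21), p = 0.861801, fail to reject H0.


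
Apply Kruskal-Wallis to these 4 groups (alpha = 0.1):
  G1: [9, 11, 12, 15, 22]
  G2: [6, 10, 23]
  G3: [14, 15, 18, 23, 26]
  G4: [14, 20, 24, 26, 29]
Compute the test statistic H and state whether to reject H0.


Step 1: Combine all N = 18 observations and assign midranks.
sorted (value, group, rank): (6,G2,1), (9,G1,2), (10,G2,3), (11,G1,4), (12,G1,5), (14,G3,6.5), (14,G4,6.5), (15,G1,8.5), (15,G3,8.5), (18,G3,10), (20,G4,11), (22,G1,12), (23,G2,13.5), (23,G3,13.5), (24,G4,15), (26,G3,16.5), (26,G4,16.5), (29,G4,18)
Step 2: Sum ranks within each group.
R_1 = 31.5 (n_1 = 5)
R_2 = 17.5 (n_2 = 3)
R_3 = 55 (n_3 = 5)
R_4 = 67 (n_4 = 5)
Step 3: H = 12/(N(N+1)) * sum(R_i^2/n_i) - 3(N+1)
     = 12/(18*19) * (31.5^2/5 + 17.5^2/3 + 55^2/5 + 67^2/5) - 3*19
     = 0.035088 * 1803.33 - 57
     = 6.274854.
Step 4: Ties present; correction factor C = 1 - 24/(18^3 - 18) = 0.995872. Corrected H = 6.274854 / 0.995872 = 6.300864.
Step 5: Under H0, H ~ chi^2(3); p-value = 0.097856.
Step 6: alpha = 0.1. reject H0.

H = 6.3009, df = 3, p = 0.097856, reject H0.


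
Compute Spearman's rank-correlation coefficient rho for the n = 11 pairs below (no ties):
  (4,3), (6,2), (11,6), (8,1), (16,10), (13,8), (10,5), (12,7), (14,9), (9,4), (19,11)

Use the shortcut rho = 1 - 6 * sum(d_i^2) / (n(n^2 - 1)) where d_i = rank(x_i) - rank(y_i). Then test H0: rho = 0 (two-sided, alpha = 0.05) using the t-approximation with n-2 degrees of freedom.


Step 1: Rank x and y separately (midranks; no ties here).
rank(x): 4->1, 6->2, 11->6, 8->3, 16->10, 13->8, 10->5, 12->7, 14->9, 9->4, 19->11
rank(y): 3->3, 2->2, 6->6, 1->1, 10->10, 8->8, 5->5, 7->7, 9->9, 4->4, 11->11
Step 2: d_i = R_x(i) - R_y(i); compute d_i^2.
  (1-3)^2=4, (2-2)^2=0, (6-6)^2=0, (3-1)^2=4, (10-10)^2=0, (8-8)^2=0, (5-5)^2=0, (7-7)^2=0, (9-9)^2=0, (4-4)^2=0, (11-11)^2=0
sum(d^2) = 8.
Step 3: rho = 1 - 6*8 / (11*(11^2 - 1)) = 1 - 48/1320 = 0.963636.
Step 4: Under H0, t = rho * sqrt((n-2)/(1-rho^2)) = 10.8186 ~ t(9).
Step 5: Two-sided p-value from the t-distribution with 9 df = 0.000002.
Step 6: alpha = 0.05. reject H0.

rho = 0.9636, p = 0.000002, reject H0 at alpha = 0.05.


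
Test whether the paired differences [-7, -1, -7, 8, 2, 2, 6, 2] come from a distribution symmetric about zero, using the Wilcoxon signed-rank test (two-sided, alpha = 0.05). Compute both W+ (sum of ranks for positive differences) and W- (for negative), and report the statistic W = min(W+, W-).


Step 1: Drop any zero differences (none here) and take |d_i|.
|d| = [7, 1, 7, 8, 2, 2, 6, 2]
Step 2: Midrank |d_i| (ties get averaged ranks).
ranks: |7|->6.5, |1|->1, |7|->6.5, |8|->8, |2|->3, |2|->3, |6|->5, |2|->3
Step 3: Attach original signs; sum ranks with positive sign and with negative sign.
W+ = 8 + 3 + 3 + 5 + 3 = 22
W- = 6.5 + 1 + 6.5 = 14
(Check: W+ + W- = 36 should equal n(n+1)/2 = 36.)
Step 4: Test statistic W = min(W+, W-) = 14.
Step 5: Ties in |d|, so use the tie-corrected normal approximation.
        E[W] = n(n+1)/4 = 8*9/4 = 18.
        Tie groups: |d|=2 (t=3), |d|=7 (t=2); sum(t^3 - t) = 30.
        Var[W] = n(n+1)(2n+1)/24 - sum(t^3-t)/48 = 1224/24 - 30/48 = 50.375.
        z = (W - E[W]) / sqrt(Var[W]) = (14 - 18) / 7.0975 = -0.5636.
        Two-sided p = 2*Phi(z) = 0.573043.
Step 6: alpha = 0.05. fail to reject H0.

W+ = 22, W- = 14, W = min = 14, p = 0.573043, fail to reject H0.


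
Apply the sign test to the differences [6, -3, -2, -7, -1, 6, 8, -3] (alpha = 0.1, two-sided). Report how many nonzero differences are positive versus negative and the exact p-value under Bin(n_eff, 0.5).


Step 1: Discard zero differences. Original n = 8; n_eff = number of nonzero differences = 8.
Nonzero differences (with sign): +6, -3, -2, -7, -1, +6, +8, -3
Step 2: Count signs: positive = 3, negative = 5.
Step 3: Under H0: P(positive) = 0.5, so the number of positives S ~ Bin(8, 0.5).
Step 4: Two-sided exact p-value = sum of Bin(8,0.5) probabilities at or below the observed probability = 0.726562.
Step 5: alpha = 0.1. fail to reject H0.

n_eff = 8, pos = 3, neg = 5, p = 0.726562, fail to reject H0.


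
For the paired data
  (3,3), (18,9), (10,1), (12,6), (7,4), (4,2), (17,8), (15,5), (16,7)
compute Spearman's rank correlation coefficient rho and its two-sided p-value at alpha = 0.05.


Step 1: Rank x and y separately (midranks; no ties here).
rank(x): 3->1, 18->9, 10->4, 12->5, 7->3, 4->2, 17->8, 15->6, 16->7
rank(y): 3->3, 9->9, 1->1, 6->6, 4->4, 2->2, 8->8, 5->5, 7->7
Step 2: d_i = R_x(i) - R_y(i); compute d_i^2.
  (1-3)^2=4, (9-9)^2=0, (4-1)^2=9, (5-6)^2=1, (3-4)^2=1, (2-2)^2=0, (8-8)^2=0, (6-5)^2=1, (7-7)^2=0
sum(d^2) = 16.
Step 3: rho = 1 - 6*16 / (9*(9^2 - 1)) = 1 - 96/720 = 0.866667.
Step 4: Under H0, t = rho * sqrt((n-2)/(1-rho^2)) = 4.5962 ~ t(7).
Step 5: Two-sided p-value from the t-distribution with 7 df = 0.002495.
Step 6: alpha = 0.05. reject H0.

rho = 0.8667, p = 0.002495, reject H0 at alpha = 0.05.


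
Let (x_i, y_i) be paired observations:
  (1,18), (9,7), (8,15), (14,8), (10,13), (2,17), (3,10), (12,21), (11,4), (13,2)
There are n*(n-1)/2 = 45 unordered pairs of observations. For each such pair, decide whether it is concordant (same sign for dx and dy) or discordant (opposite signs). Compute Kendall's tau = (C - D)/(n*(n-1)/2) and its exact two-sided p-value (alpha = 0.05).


Step 1: Enumerate the 45 unordered pairs (i,j) with i<j and classify each by sign(x_j-x_i) * sign(y_j-y_i).
  (1,2):dx=+8,dy=-11->D; (1,3):dx=+7,dy=-3->D; (1,4):dx=+13,dy=-10->D; (1,5):dx=+9,dy=-5->D
  (1,6):dx=+1,dy=-1->D; (1,7):dx=+2,dy=-8->D; (1,8):dx=+11,dy=+3->C; (1,9):dx=+10,dy=-14->D
  (1,10):dx=+12,dy=-16->D; (2,3):dx=-1,dy=+8->D; (2,4):dx=+5,dy=+1->C; (2,5):dx=+1,dy=+6->C
  (2,6):dx=-7,dy=+10->D; (2,7):dx=-6,dy=+3->D; (2,8):dx=+3,dy=+14->C; (2,9):dx=+2,dy=-3->D
  (2,10):dx=+4,dy=-5->D; (3,4):dx=+6,dy=-7->D; (3,5):dx=+2,dy=-2->D; (3,6):dx=-6,dy=+2->D
  (3,7):dx=-5,dy=-5->C; (3,8):dx=+4,dy=+6->C; (3,9):dx=+3,dy=-11->D; (3,10):dx=+5,dy=-13->D
  (4,5):dx=-4,dy=+5->D; (4,6):dx=-12,dy=+9->D; (4,7):dx=-11,dy=+2->D; (4,8):dx=-2,dy=+13->D
  (4,9):dx=-3,dy=-4->C; (4,10):dx=-1,dy=-6->C; (5,6):dx=-8,dy=+4->D; (5,7):dx=-7,dy=-3->C
  (5,8):dx=+2,dy=+8->C; (5,9):dx=+1,dy=-9->D; (5,10):dx=+3,dy=-11->D; (6,7):dx=+1,dy=-7->D
  (6,8):dx=+10,dy=+4->C; (6,9):dx=+9,dy=-13->D; (6,10):dx=+11,dy=-15->D; (7,8):dx=+9,dy=+11->C
  (7,9):dx=+8,dy=-6->D; (7,10):dx=+10,dy=-8->D; (8,9):dx=-1,dy=-17->C; (8,10):dx=+1,dy=-19->D
  (9,10):dx=+2,dy=-2->D
Step 2: C = 13, D = 32, total pairs = 45.
Step 3: tau = (C - D)/(n(n-1)/2) = (13 - 32)/45 = -0.422222.
Step 4: Exact two-sided p-value (enumerate n! = 3628800 permutations of y under H0): p = 0.108313.
Step 5: alpha = 0.05. fail to reject H0.

tau_b = -0.4222 (C=13, D=32), p = 0.108313, fail to reject H0.


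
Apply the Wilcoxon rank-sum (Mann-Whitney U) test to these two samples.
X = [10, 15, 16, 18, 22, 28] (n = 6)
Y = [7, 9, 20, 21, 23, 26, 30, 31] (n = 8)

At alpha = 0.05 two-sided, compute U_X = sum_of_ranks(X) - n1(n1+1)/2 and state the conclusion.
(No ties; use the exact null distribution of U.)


Step 1: Combine and sort all 14 observations; assign midranks.
sorted (value, group): (7,Y), (9,Y), (10,X), (15,X), (16,X), (18,X), (20,Y), (21,Y), (22,X), (23,Y), (26,Y), (28,X), (30,Y), (31,Y)
ranks: 7->1, 9->2, 10->3, 15->4, 16->5, 18->6, 20->7, 21->8, 22->9, 23->10, 26->11, 28->12, 30->13, 31->14
Step 2: Rank sum for X: R1 = 3 + 4 + 5 + 6 + 9 + 12 = 39.
Step 3: U_X = R1 - n1(n1+1)/2 = 39 - 6*7/2 = 39 - 21 = 18.
       U_Y = n1*n2 - U_X = 48 - 18 = 30.
Step 4: No ties, so the exact null distribution of U (based on enumerating the C(14,6) = 3003 equally likely rank assignments) gives the two-sided p-value.
Step 5: p-value = 0.490842; compare to alpha = 0.05. fail to reject H0.

U_X = 18, p = 0.490842, fail to reject H0 at alpha = 0.05.


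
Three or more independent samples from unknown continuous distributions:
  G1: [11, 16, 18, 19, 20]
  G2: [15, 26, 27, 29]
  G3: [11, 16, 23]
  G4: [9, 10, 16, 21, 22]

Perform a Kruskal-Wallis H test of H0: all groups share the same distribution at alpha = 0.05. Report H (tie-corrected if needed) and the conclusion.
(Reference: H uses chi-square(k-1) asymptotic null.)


Step 1: Combine all N = 17 observations and assign midranks.
sorted (value, group, rank): (9,G4,1), (10,G4,2), (11,G1,3.5), (11,G3,3.5), (15,G2,5), (16,G1,7), (16,G3,7), (16,G4,7), (18,G1,9), (19,G1,10), (20,G1,11), (21,G4,12), (22,G4,13), (23,G3,14), (26,G2,15), (27,G2,16), (29,G2,17)
Step 2: Sum ranks within each group.
R_1 = 40.5 (n_1 = 5)
R_2 = 53 (n_2 = 4)
R_3 = 24.5 (n_3 = 3)
R_4 = 35 (n_4 = 5)
Step 3: H = 12/(N(N+1)) * sum(R_i^2/n_i) - 3(N+1)
     = 12/(17*18) * (40.5^2/5 + 53^2/4 + 24.5^2/3 + 35^2/5) - 3*18
     = 0.039216 * 1475.38 - 54
     = 3.858170.
Step 4: Ties present; correction factor C = 1 - 30/(17^3 - 17) = 0.993873. Corrected H = 3.858170 / 0.993873 = 3.881956.
Step 5: Under H0, H ~ chi^2(3); p-value = 0.274496.
Step 6: alpha = 0.05. fail to reject H0.

H = 3.8820, df = 3, p = 0.274496, fail to reject H0.


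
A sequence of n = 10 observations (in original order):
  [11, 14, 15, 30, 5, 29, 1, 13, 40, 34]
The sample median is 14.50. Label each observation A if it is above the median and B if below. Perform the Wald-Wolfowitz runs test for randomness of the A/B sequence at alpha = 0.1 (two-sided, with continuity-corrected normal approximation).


Step 1: Compute median = 14.50; label A = above, B = below.
Labels in order: BBAABABBAA  (n_A = 5, n_B = 5)
Step 2: Count runs R = 6.
Step 3: Under H0 (random ordering), E[R] = 2*n_A*n_B/(n_A+n_B) + 1 = 2*5*5/10 + 1 = 6.0000.
        Var[R] = 2*n_A*n_B*(2*n_A*n_B - n_A - n_B) / ((n_A+n_B)^2 * (n_A+n_B-1)) = 2000/900 = 2.2222.
        SD[R] = 1.4907.
Step 4: R = E[R], so z = 0 with no continuity correction.
Step 5: Two-sided p-value via normal approximation = 2*(1 - Phi(|z|)) = 1.000000.
Step 6: alpha = 0.1. fail to reject H0.

R = 6, z = 0.0000, p = 1.000000, fail to reject H0.


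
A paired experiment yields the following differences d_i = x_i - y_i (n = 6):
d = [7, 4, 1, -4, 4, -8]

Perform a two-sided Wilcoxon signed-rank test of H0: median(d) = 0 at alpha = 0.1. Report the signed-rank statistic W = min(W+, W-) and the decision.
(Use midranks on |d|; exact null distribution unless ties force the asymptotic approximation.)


Step 1: Drop any zero differences (none here) and take |d_i|.
|d| = [7, 4, 1, 4, 4, 8]
Step 2: Midrank |d_i| (ties get averaged ranks).
ranks: |7|->5, |4|->3, |1|->1, |4|->3, |4|->3, |8|->6
Step 3: Attach original signs; sum ranks with positive sign and with negative sign.
W+ = 5 + 3 + 1 + 3 = 12
W- = 3 + 6 = 9
(Check: W+ + W- = 21 should equal n(n+1)/2 = 21.)
Step 4: Test statistic W = min(W+, W-) = 9.
Step 5: Ties in |d|, so use the tie-corrected normal approximation.
        E[W] = n(n+1)/4 = 6*7/4 = 10.5.
        Tie groups: |d|=4 (t=3); sum(t^3 - t) = 24.
        Var[W] = n(n+1)(2n+1)/24 - sum(t^3-t)/48 = 546/24 - 24/48 = 22.25.
        z = (W - E[W]) / sqrt(Var[W]) = (9 - 10.5) / 4.7170 = -0.3180.
        Two-sided p = 2*Phi(z) = 0.750485.
Step 6: alpha = 0.1. fail to reject H0.

W+ = 12, W- = 9, W = min = 9, p = 0.750485, fail to reject H0.


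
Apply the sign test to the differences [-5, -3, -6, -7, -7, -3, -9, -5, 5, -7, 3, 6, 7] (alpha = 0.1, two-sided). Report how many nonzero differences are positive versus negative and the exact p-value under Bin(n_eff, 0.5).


Step 1: Discard zero differences. Original n = 13; n_eff = number of nonzero differences = 13.
Nonzero differences (with sign): -5, -3, -6, -7, -7, -3, -9, -5, +5, -7, +3, +6, +7
Step 2: Count signs: positive = 4, negative = 9.
Step 3: Under H0: P(positive) = 0.5, so the number of positives S ~ Bin(13, 0.5).
Step 4: Two-sided exact p-value = sum of Bin(13,0.5) probabilities at or below the observed probability = 0.266846.
Step 5: alpha = 0.1. fail to reject H0.

n_eff = 13, pos = 4, neg = 9, p = 0.266846, fail to reject H0.


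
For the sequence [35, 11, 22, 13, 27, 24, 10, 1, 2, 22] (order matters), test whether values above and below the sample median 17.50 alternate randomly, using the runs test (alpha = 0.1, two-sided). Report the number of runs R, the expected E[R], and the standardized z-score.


Step 1: Compute median = 17.50; label A = above, B = below.
Labels in order: ABABAABBBA  (n_A = 5, n_B = 5)
Step 2: Count runs R = 7.
Step 3: Under H0 (random ordering), E[R] = 2*n_A*n_B/(n_A+n_B) + 1 = 2*5*5/10 + 1 = 6.0000.
        Var[R] = 2*n_A*n_B*(2*n_A*n_B - n_A - n_B) / ((n_A+n_B)^2 * (n_A+n_B-1)) = 2000/900 = 2.2222.
        SD[R] = 1.4907.
Step 4: Continuity-corrected z = (R - 0.5 - E[R]) / SD[R] = (7 - 0.5 - 6.0000) / 1.4907 = 0.3354.
Step 5: Two-sided p-value via normal approximation = 2*(1 - Phi(|z|)) = 0.737316.
Step 6: alpha = 0.1. fail to reject H0.

R = 7, z = 0.3354, p = 0.737316, fail to reject H0.


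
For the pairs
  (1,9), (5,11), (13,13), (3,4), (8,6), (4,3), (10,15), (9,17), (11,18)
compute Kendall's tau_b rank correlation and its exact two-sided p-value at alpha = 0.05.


Step 1: Enumerate the 36 unordered pairs (i,j) with i<j and classify each by sign(x_j-x_i) * sign(y_j-y_i).
  (1,2):dx=+4,dy=+2->C; (1,3):dx=+12,dy=+4->C; (1,4):dx=+2,dy=-5->D; (1,5):dx=+7,dy=-3->D
  (1,6):dx=+3,dy=-6->D; (1,7):dx=+9,dy=+6->C; (1,8):dx=+8,dy=+8->C; (1,9):dx=+10,dy=+9->C
  (2,3):dx=+8,dy=+2->C; (2,4):dx=-2,dy=-7->C; (2,5):dx=+3,dy=-5->D; (2,6):dx=-1,dy=-8->C
  (2,7):dx=+5,dy=+4->C; (2,8):dx=+4,dy=+6->C; (2,9):dx=+6,dy=+7->C; (3,4):dx=-10,dy=-9->C
  (3,5):dx=-5,dy=-7->C; (3,6):dx=-9,dy=-10->C; (3,7):dx=-3,dy=+2->D; (3,8):dx=-4,dy=+4->D
  (3,9):dx=-2,dy=+5->D; (4,5):dx=+5,dy=+2->C; (4,6):dx=+1,dy=-1->D; (4,7):dx=+7,dy=+11->C
  (4,8):dx=+6,dy=+13->C; (4,9):dx=+8,dy=+14->C; (5,6):dx=-4,dy=-3->C; (5,7):dx=+2,dy=+9->C
  (5,8):dx=+1,dy=+11->C; (5,9):dx=+3,dy=+12->C; (6,7):dx=+6,dy=+12->C; (6,8):dx=+5,dy=+14->C
  (6,9):dx=+7,dy=+15->C; (7,8):dx=-1,dy=+2->D; (7,9):dx=+1,dy=+3->C; (8,9):dx=+2,dy=+1->C
Step 2: C = 27, D = 9, total pairs = 36.
Step 3: tau = (C - D)/(n(n-1)/2) = (27 - 9)/36 = 0.500000.
Step 4: Exact two-sided p-value (enumerate n! = 362880 permutations of y under H0): p = 0.075176.
Step 5: alpha = 0.05. fail to reject H0.

tau_b = 0.5000 (C=27, D=9), p = 0.075176, fail to reject H0.


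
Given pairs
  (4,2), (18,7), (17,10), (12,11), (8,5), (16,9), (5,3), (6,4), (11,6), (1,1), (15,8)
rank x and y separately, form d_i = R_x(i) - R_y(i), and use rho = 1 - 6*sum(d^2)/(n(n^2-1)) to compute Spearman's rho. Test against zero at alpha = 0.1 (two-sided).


Step 1: Rank x and y separately (midranks; no ties here).
rank(x): 4->2, 18->11, 17->10, 12->7, 8->5, 16->9, 5->3, 6->4, 11->6, 1->1, 15->8
rank(y): 2->2, 7->7, 10->10, 11->11, 5->5, 9->9, 3->3, 4->4, 6->6, 1->1, 8->8
Step 2: d_i = R_x(i) - R_y(i); compute d_i^2.
  (2-2)^2=0, (11-7)^2=16, (10-10)^2=0, (7-11)^2=16, (5-5)^2=0, (9-9)^2=0, (3-3)^2=0, (4-4)^2=0, (6-6)^2=0, (1-1)^2=0, (8-8)^2=0
sum(d^2) = 32.
Step 3: rho = 1 - 6*32 / (11*(11^2 - 1)) = 1 - 192/1320 = 0.854545.
Step 4: Under H0, t = rho * sqrt((n-2)/(1-rho^2)) = 4.9360 ~ t(9).
Step 5: Two-sided p-value from the t-distribution with 9 df = 0.000807.
Step 6: alpha = 0.1. reject H0.

rho = 0.8545, p = 0.000807, reject H0 at alpha = 0.1.


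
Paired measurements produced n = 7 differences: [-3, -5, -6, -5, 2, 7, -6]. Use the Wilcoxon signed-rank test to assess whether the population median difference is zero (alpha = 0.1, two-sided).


Step 1: Drop any zero differences (none here) and take |d_i|.
|d| = [3, 5, 6, 5, 2, 7, 6]
Step 2: Midrank |d_i| (ties get averaged ranks).
ranks: |3|->2, |5|->3.5, |6|->5.5, |5|->3.5, |2|->1, |7|->7, |6|->5.5
Step 3: Attach original signs; sum ranks with positive sign and with negative sign.
W+ = 1 + 7 = 8
W- = 2 + 3.5 + 5.5 + 3.5 + 5.5 = 20
(Check: W+ + W- = 28 should equal n(n+1)/2 = 28.)
Step 4: Test statistic W = min(W+, W-) = 8.
Step 5: Ties in |d|, so use the tie-corrected normal approximation.
        E[W] = n(n+1)/4 = 7*8/4 = 14.
        Tie groups: |d|=5 (t=2), |d|=6 (t=2); sum(t^3 - t) = 12.
        Var[W] = n(n+1)(2n+1)/24 - sum(t^3-t)/48 = 840/24 - 12/48 = 34.75.
        z = (W - E[W]) / sqrt(Var[W]) = (8 - 14) / 5.8949 = -1.0178.
        Two-sided p = 2*Phi(z) = 0.308760.
Step 6: alpha = 0.1. fail to reject H0.

W+ = 8, W- = 20, W = min = 8, p = 0.308760, fail to reject H0.


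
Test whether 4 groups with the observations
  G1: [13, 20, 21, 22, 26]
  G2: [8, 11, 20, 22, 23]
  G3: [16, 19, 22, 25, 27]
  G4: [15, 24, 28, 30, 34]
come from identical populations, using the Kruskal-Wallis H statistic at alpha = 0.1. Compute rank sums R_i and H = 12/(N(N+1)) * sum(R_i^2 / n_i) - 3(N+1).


Step 1: Combine all N = 20 observations and assign midranks.
sorted (value, group, rank): (8,G2,1), (11,G2,2), (13,G1,3), (15,G4,4), (16,G3,5), (19,G3,6), (20,G1,7.5), (20,G2,7.5), (21,G1,9), (22,G1,11), (22,G2,11), (22,G3,11), (23,G2,13), (24,G4,14), (25,G3,15), (26,G1,16), (27,G3,17), (28,G4,18), (30,G4,19), (34,G4,20)
Step 2: Sum ranks within each group.
R_1 = 46.5 (n_1 = 5)
R_2 = 34.5 (n_2 = 5)
R_3 = 54 (n_3 = 5)
R_4 = 75 (n_4 = 5)
Step 3: H = 12/(N(N+1)) * sum(R_i^2/n_i) - 3(N+1)
     = 12/(20*21) * (46.5^2/5 + 34.5^2/5 + 54^2/5 + 75^2/5) - 3*21
     = 0.028571 * 2378.7 - 63
     = 4.962857.
Step 4: Ties present; correction factor C = 1 - 30/(20^3 - 20) = 0.996241. Corrected H = 4.962857 / 0.996241 = 4.981585.
Step 5: Under H0, H ~ chi^2(3); p-value = 0.173151.
Step 6: alpha = 0.1. fail to reject H0.

H = 4.9816, df = 3, p = 0.173151, fail to reject H0.
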